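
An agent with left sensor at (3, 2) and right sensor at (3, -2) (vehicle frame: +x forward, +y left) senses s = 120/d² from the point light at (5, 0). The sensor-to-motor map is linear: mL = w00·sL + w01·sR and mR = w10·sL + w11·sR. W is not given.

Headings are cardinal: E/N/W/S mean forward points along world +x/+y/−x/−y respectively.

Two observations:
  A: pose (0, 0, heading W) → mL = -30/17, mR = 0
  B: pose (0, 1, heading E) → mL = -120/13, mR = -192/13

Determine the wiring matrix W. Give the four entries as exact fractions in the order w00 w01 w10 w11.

-1 0 1 -1

obs A: pose=(0,0,W) → sL=30/17, sR=30/17, mL=-30/17, mR=0
obs B: pose=(0,1,E) → sL=120/13, sR=24, mL=-120/13, mR=-192/13
sensor matrix S = [[30/17, 30/17], [120/13, 24]]; det S = 5760/221
solve [mL_A; mL_B] = S·[w00; w01] and [mR_A; mR_B] = S·[w10; w11]:
  w00 = -1, w01 = 0, w10 = 1, w11 = -1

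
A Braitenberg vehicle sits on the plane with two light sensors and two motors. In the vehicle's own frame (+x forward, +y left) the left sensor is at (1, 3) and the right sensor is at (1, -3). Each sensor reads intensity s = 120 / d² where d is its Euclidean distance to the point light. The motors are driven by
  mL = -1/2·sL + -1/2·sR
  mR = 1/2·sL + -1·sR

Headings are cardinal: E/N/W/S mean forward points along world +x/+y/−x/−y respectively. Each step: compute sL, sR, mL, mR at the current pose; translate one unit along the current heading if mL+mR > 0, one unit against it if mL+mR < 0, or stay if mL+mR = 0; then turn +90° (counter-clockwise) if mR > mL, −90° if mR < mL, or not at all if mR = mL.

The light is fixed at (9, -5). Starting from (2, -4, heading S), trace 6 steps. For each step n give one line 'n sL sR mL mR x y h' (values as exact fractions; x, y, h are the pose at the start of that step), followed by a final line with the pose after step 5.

n=0: pose=(2,-4,S); sL=15/2, sR=6/5; mL=-87/20, mR=51/20; mL+mR=-9/5 → advance -1; mR−mL=69/10 → turn +1·90°
n=1: pose=(2,-3,E); sL=120/61, sR=120/37; mL=-5880/2257, mR=-5100/2257; mL+mR=-180/37 → advance -1; mR−mL=780/2257 → turn +1·90°
n=2: pose=(1,-3,N); sL=12/13, sR=60/17; mL=-492/221, mR=-678/221; mL+mR=-90/17 → advance -1; mR−mL=-186/221 → turn -1·90°
n=3: pose=(1,-4,E); sL=24/13, sR=120/53; mL=-1416/689, mR=-924/689; mL+mR=-180/53 → advance -1; mR−mL=492/689 → turn +1·90°
n=4: pose=(0,-4,N); sL=30/37, sR=3; mL=-141/74, mR=-96/37; mL+mR=-9/2 → advance -1; mR−mL=-51/74 → turn -1·90°
n=5: pose=(0,-5,E); sL=120/73, sR=120/73; mL=-120/73, mR=-60/73; mL+mR=-180/73 → advance -1; mR−mL=60/73 → turn +1·90°

0 15/2 6/5 -87/20 51/20 2 -4 S
1 120/61 120/37 -5880/2257 -5100/2257 2 -3 E
2 12/13 60/17 -492/221 -678/221 1 -3 N
3 24/13 120/53 -1416/689 -924/689 1 -4 E
4 30/37 3 -141/74 -96/37 0 -4 N
5 120/73 120/73 -120/73 -60/73 0 -5 E
final -1 -5 N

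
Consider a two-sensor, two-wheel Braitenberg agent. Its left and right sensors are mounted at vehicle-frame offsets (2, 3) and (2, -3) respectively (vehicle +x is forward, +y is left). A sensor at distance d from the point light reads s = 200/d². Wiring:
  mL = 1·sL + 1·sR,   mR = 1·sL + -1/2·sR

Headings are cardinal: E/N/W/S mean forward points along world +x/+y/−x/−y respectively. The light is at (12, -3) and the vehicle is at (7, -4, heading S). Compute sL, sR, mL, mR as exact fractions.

left sensor world pos  = (10, -6); dL² = 13
right sensor world pos = (4, -6); dR² = 73
sL = 200/13 = 200/13
sR = 200/73 = 200/73
mL = 1·sL + 1·sR = 17200/949
mR = 1·sL + -1/2·sR = 13300/949

200/13 200/73 17200/949 13300/949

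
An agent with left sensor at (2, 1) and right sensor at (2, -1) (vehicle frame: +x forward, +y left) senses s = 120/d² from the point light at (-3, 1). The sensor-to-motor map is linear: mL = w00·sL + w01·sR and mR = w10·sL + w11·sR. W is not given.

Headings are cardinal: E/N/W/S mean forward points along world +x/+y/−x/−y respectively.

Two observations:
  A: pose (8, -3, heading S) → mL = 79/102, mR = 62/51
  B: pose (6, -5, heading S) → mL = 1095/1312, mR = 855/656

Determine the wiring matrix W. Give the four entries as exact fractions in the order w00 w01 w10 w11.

obs A: pose=(8,-3,S) → sL=2/3, sR=15/17, mL=79/102, mR=62/51
obs B: pose=(6,-5,S) → sL=30/41, sR=15/16, mL=1095/1312, mR=855/656
sensor matrix S = [[2/3, 15/17], [30/41, 15/16]]; det S = -115/5576
solve [mL_A; mL_B] = S·[w00; w01] and [mR_A; mR_B] = S·[w10; w11]:
  w00 = 1/2, w01 = 1/2, w10 = 1/2, w11 = 1

1/2 1/2 1/2 1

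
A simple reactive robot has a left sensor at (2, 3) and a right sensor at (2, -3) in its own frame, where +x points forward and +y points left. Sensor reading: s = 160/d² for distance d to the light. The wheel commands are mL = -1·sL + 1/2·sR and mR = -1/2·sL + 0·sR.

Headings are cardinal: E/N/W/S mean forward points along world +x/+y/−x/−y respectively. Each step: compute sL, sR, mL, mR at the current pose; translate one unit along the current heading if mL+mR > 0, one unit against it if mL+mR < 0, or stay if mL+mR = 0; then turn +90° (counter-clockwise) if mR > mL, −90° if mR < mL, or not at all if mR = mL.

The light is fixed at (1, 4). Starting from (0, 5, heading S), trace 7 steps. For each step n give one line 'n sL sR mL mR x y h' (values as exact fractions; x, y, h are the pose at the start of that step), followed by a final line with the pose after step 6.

n=0: pose=(0,5,S); sL=32, sR=160/17; mL=-464/17, mR=-16; mL+mR=-736/17 → advance -1; mR−mL=192/17 → turn +1·90°
n=1: pose=(0,6,E); sL=80/13, sR=80; mL=440/13, mR=-40/13; mL+mR=400/13 → advance +1; mR−mL=-480/13 → turn -1·90°
n=2: pose=(1,6,S); sL=160/9, sR=160/9; mL=-80/9, mR=-80/9; mL+mR=-160/9 → advance -1; mR−mL=0 → turn +0·90°
n=3: pose=(1,7,S); sL=16, sR=16; mL=-8, mR=-8; mL+mR=-16 → advance -1; mR−mL=0 → turn +0·90°
n=4: pose=(1,8,S); sL=160/13, sR=160/13; mL=-80/13, mR=-80/13; mL+mR=-160/13 → advance -1; mR−mL=0 → turn +0·90°
n=5: pose=(1,9,S); sL=80/9, sR=80/9; mL=-40/9, mR=-40/9; mL+mR=-80/9 → advance -1; mR−mL=0 → turn +0·90°
n=6: pose=(1,10,S); sL=32/5, sR=32/5; mL=-16/5, mR=-16/5; mL+mR=-32/5 → advance -1; mR−mL=0 → turn +0·90°

0 32 160/17 -464/17 -16 0 5 S
1 80/13 80 440/13 -40/13 0 6 E
2 160/9 160/9 -80/9 -80/9 1 6 S
3 16 16 -8 -8 1 7 S
4 160/13 160/13 -80/13 -80/13 1 8 S
5 80/9 80/9 -40/9 -40/9 1 9 S
6 32/5 32/5 -16/5 -16/5 1 10 S
final 1 11 S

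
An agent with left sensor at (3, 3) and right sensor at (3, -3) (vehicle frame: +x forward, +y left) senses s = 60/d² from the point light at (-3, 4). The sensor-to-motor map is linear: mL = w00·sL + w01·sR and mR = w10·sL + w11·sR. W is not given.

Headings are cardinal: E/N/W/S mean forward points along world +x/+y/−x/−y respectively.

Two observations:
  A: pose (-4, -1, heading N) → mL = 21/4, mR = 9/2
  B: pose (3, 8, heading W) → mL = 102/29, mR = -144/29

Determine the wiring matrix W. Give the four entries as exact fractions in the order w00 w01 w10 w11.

obs A: pose=(-4,-1,N) → sL=3, sR=15/2, mL=21/4, mR=9/2
obs B: pose=(3,8,W) → sL=6, sR=30/29, mL=102/29, mR=-144/29
sensor matrix S = [[3, 15/2], [6, 30/29]]; det S = -1215/29
solve [mL_A; mL_B] = S·[w00; w01] and [mR_A; mR_B] = S·[w10; w11]:
  w00 = 1/2, w01 = 1/2, w10 = -1, w11 = 1

1/2 1/2 -1 1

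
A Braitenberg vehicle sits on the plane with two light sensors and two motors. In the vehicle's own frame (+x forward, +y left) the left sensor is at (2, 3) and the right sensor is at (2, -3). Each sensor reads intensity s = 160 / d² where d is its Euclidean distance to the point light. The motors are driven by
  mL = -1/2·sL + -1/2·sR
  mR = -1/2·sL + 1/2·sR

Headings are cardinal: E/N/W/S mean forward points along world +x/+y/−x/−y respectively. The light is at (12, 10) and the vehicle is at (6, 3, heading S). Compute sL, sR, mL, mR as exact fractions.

16/9 80/81 -112/81 -32/81

left sensor world pos  = (9, 1); dL² = 90
right sensor world pos = (3, 1); dR² = 162
sL = 160/90 = 16/9
sR = 160/162 = 80/81
mL = -1/2·sL + -1/2·sR = -112/81
mR = -1/2·sL + 1/2·sR = -32/81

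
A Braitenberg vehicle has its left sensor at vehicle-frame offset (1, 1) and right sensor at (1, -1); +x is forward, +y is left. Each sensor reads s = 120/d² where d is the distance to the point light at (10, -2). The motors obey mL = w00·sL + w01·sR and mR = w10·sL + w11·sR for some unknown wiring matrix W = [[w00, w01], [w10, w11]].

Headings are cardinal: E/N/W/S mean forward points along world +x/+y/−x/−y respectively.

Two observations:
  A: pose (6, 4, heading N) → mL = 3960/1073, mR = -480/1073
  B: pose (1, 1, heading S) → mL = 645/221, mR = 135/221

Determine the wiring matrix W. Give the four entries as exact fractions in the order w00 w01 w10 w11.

1 1 1 -1

obs A: pose=(6,4,N) → sL=60/37, sR=60/29, mL=3960/1073, mR=-480/1073
obs B: pose=(1,1,S) → sL=30/17, sR=15/13, mL=645/221, mR=135/221
sensor matrix S = [[60/37, 60/29], [30/17, 15/13]]; det S = -422100/237133
solve [mL_A; mL_B] = S·[w00; w01] and [mR_A; mR_B] = S·[w10; w11]:
  w00 = 1, w01 = 1, w10 = 1, w11 = -1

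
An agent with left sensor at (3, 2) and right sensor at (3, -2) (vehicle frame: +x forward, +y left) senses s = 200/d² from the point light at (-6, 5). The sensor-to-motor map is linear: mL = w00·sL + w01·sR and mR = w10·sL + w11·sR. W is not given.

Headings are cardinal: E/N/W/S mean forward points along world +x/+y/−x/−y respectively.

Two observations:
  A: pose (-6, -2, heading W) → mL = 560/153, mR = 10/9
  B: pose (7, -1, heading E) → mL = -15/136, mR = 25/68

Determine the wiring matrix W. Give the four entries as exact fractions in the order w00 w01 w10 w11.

obs A: pose=(-6,-2,W) → sL=20/9, sR=100/17, mL=560/153, mR=10/9
obs B: pose=(7,-1,E) → sL=25/34, sR=5/8, mL=-15/136, mR=25/68
sensor matrix S = [[20/9, 100/17], [25/34, 5/8]]; det S = -15275/5202
solve [mL_A; mL_B] = S·[w00; w01] and [mR_A; mR_B] = S·[w10; w11]:
  w00 = -1, w01 = 1, w10 = 1/2, w11 = 0

-1 1 1/2 0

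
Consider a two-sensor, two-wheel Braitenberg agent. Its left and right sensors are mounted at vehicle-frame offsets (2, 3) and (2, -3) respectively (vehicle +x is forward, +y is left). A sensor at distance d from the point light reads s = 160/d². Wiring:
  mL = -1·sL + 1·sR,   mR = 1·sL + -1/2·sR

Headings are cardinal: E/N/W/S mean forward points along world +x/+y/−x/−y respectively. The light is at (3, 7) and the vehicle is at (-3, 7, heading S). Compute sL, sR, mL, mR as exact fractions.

left sensor world pos  = (0, 5); dL² = 13
right sensor world pos = (-6, 5); dR² = 85
sL = 160/13 = 160/13
sR = 160/85 = 32/17
mL = -1·sL + 1·sR = -2304/221
mR = 1·sL + -1/2·sR = 2512/221

160/13 32/17 -2304/221 2512/221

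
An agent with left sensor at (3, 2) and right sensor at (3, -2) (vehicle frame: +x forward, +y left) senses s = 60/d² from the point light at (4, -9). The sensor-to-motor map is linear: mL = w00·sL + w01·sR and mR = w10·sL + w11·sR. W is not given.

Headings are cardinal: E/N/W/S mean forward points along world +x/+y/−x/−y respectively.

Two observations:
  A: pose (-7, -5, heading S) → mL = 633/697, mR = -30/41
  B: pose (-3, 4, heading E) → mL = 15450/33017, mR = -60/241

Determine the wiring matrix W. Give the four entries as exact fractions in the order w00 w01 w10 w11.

1 1/2 -1 0

obs A: pose=(-7,-5,S) → sL=30/41, sR=6/17, mL=633/697, mR=-30/41
obs B: pose=(-3,4,E) → sL=60/241, sR=60/137, mL=15450/33017, mR=-60/241
sensor matrix S = [[30/41, 6/17], [60/241, 60/137]]; det S = 5352480/23012849
solve [mL_A; mL_B] = S·[w00; w01] and [mR_A; mR_B] = S·[w10; w11]:
  w00 = 1, w01 = 1/2, w10 = -1, w11 = 0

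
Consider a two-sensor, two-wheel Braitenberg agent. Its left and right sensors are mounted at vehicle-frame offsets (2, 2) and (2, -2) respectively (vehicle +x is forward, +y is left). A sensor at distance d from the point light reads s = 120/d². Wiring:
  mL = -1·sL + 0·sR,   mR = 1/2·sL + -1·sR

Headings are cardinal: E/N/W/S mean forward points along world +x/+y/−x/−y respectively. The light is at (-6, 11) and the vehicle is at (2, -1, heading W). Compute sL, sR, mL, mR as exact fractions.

left sensor world pos  = (0, -3); dL² = 232
right sensor world pos = (0, 1); dR² = 136
sL = 120/232 = 15/29
sR = 120/136 = 15/17
mL = -1·sL + 0·sR = -15/29
mR = 1/2·sL + -1·sR = -615/986

15/29 15/17 -15/29 -615/986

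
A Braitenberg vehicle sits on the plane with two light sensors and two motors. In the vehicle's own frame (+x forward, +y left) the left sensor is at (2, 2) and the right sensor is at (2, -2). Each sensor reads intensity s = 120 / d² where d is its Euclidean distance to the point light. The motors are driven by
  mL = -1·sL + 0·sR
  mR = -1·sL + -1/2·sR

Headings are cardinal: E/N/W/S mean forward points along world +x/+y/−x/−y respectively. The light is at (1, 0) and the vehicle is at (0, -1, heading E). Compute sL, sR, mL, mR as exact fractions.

left sensor world pos  = (2, 1); dL² = 2
right sensor world pos = (2, -3); dR² = 10
sL = 120/2 = 60
sR = 120/10 = 12
mL = -1·sL + 0·sR = -60
mR = -1·sL + -1/2·sR = -66

60 12 -60 -66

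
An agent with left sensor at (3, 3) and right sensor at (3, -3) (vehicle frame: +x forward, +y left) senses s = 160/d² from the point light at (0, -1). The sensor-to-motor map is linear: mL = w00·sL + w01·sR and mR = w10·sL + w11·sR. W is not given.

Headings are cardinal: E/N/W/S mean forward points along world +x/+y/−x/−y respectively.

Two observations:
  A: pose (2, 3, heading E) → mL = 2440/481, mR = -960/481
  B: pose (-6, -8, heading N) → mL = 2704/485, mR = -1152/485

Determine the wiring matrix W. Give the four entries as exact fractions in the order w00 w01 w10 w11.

obs A: pose=(2,3,E) → sL=80/37, sR=80/13, mL=2440/481, mR=-960/481
obs B: pose=(-6,-8,N) → sL=160/97, sR=32/5, mL=2704/485, mR=-1152/485
sensor matrix S = [[80/37, 80/13], [160/97, 32/5]]; det S = 172032/46657
solve [mL_A; mL_B] = S·[w00; w01] and [mR_A; mR_B] = S·[w10; w11]:
  w00 = -1/2, w01 = 1, w10 = 1/2, w11 = -1/2

-1/2 1 1/2 -1/2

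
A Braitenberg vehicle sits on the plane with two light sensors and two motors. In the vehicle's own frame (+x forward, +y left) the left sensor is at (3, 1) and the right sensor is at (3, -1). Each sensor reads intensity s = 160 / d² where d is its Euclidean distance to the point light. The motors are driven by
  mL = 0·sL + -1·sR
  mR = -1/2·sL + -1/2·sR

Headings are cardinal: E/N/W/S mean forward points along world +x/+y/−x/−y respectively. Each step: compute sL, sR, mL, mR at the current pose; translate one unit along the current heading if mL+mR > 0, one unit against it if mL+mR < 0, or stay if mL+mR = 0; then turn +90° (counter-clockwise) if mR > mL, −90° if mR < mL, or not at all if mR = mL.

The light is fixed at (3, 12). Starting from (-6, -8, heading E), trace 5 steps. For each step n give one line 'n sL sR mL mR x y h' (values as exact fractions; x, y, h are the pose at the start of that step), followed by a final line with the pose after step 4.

n=0: pose=(-6,-8,E); sL=160/397, sR=160/477; mL=-160/477, mR=-69920/189369; mL+mR=-44480/63123 → advance -1; mR−mL=-6400/189369 → turn -1·90°
n=1: pose=(-7,-8,S); sL=16/61, sR=16/65; mL=-16/65, mR=-1008/3965; mL+mR=-1984/3965 → advance -1; mR−mL=-32/3965 → turn -1·90°
n=2: pose=(-7,-7,W); sL=160/569, sR=160/493; mL=-160/493, mR=-84960/280517; mL+mR=-176000/280517 → advance -1; mR−mL=6080/280517 → turn +1·90°
n=3: pose=(-6,-7,S); sL=40/137, sR=20/73; mL=-20/73, mR=-2830/10001; mL+mR=-5570/10001 → advance -1; mR−mL=-90/10001 → turn -1·90°
n=4: pose=(-6,-6,W); sL=32/101, sR=160/433; mL=-160/433, mR=-15008/43733; mL+mR=-31168/43733 → advance -1; mR−mL=1152/43733 → turn +1·90°

0 160/397 160/477 -160/477 -69920/189369 -6 -8 E
1 16/61 16/65 -16/65 -1008/3965 -7 -8 S
2 160/569 160/493 -160/493 -84960/280517 -7 -7 W
3 40/137 20/73 -20/73 -2830/10001 -6 -7 S
4 32/101 160/433 -160/433 -15008/43733 -6 -6 W
final -5 -6 S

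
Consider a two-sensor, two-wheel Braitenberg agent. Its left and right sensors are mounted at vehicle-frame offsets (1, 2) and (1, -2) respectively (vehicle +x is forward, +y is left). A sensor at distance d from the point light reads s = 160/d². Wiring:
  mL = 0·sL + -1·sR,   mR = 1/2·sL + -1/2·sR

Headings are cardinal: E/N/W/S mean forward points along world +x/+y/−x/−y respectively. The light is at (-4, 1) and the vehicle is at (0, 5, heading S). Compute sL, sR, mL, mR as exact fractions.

left sensor world pos  = (2, 4); dL² = 45
right sensor world pos = (-2, 4); dR² = 13
sL = 160/45 = 32/9
sR = 160/13 = 160/13
mL = 0·sL + -1·sR = -160/13
mR = 1/2·sL + -1/2·sR = -512/117

32/9 160/13 -160/13 -512/117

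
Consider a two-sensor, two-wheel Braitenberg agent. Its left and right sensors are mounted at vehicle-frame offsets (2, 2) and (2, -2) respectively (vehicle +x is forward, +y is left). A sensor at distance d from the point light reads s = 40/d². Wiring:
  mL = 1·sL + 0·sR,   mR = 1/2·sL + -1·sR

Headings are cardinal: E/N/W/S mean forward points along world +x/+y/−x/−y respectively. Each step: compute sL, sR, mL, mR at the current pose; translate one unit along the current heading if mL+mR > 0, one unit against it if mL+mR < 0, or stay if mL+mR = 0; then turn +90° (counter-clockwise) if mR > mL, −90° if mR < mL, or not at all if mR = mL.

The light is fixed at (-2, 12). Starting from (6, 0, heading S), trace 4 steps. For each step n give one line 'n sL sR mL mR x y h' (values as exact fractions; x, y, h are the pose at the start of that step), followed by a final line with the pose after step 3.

0 5/37 5/29 5/37 -225/2146 6 0 S
1 40/261 40/157 40/261 -7300/40977 6 -1 W
2 4/17 20/121 4/17 -98/2057 7 -1 N
3 40/221 40/317 40/221 -2500/70057 7 0 E
final 8 0 S

n=0: pose=(6,0,S); sL=5/37, sR=5/29; mL=5/37, mR=-225/2146; mL+mR=65/2146 → advance +1; mR−mL=-515/2146 → turn -1·90°
n=1: pose=(6,-1,W); sL=40/261, sR=40/157; mL=40/261, mR=-7300/40977; mL+mR=-340/13659 → advance -1; mR−mL=-13580/40977 → turn -1·90°
n=2: pose=(7,-1,N); sL=4/17, sR=20/121; mL=4/17, mR=-98/2057; mL+mR=386/2057 → advance +1; mR−mL=-582/2057 → turn -1·90°
n=3: pose=(7,0,E); sL=40/221, sR=40/317; mL=40/221, mR=-2500/70057; mL+mR=10180/70057 → advance +1; mR−mL=-15180/70057 → turn -1·90°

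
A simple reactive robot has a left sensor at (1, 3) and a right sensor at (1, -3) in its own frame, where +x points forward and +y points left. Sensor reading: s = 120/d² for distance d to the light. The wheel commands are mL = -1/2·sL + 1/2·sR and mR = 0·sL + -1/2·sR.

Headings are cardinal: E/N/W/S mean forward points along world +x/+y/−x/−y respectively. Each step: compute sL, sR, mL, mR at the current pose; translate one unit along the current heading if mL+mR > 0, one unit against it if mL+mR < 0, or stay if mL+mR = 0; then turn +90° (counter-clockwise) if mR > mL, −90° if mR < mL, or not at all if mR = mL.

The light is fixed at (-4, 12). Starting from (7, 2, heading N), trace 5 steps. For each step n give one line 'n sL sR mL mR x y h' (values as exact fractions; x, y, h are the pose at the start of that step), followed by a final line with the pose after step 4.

n=0: pose=(7,2,N); sL=24/29, sR=120/277; mL=-1584/8033, mR=-60/277; mL+mR=-12/29 → advance -1; mR−mL=-156/8033 → turn -1·90°
n=1: pose=(7,1,E); sL=15/26, sR=6/17; mL=-99/884, mR=-3/17; mL+mR=-15/52 → advance -1; mR−mL=-57/884 → turn -1·90°
n=2: pose=(6,1,S); sL=120/313, sR=120/193; mL=7200/60409, mR=-60/193; mL+mR=-60/313 → advance -1; mR−mL=-25980/60409 → turn -1·90°
n=3: pose=(6,2,W); sL=12/25, sR=12/13; mL=72/325, mR=-6/13; mL+mR=-6/25 → advance -1; mR−mL=-222/325 → turn -1·90°
n=4: pose=(7,2,N); sL=24/29, sR=120/277; mL=-1584/8033, mR=-60/277; mL+mR=-12/29 → advance -1; mR−mL=-156/8033 → turn -1·90°

0 24/29 120/277 -1584/8033 -60/277 7 2 N
1 15/26 6/17 -99/884 -3/17 7 1 E
2 120/313 120/193 7200/60409 -60/193 6 1 S
3 12/25 12/13 72/325 -6/13 6 2 W
4 24/29 120/277 -1584/8033 -60/277 7 2 N
final 7 1 E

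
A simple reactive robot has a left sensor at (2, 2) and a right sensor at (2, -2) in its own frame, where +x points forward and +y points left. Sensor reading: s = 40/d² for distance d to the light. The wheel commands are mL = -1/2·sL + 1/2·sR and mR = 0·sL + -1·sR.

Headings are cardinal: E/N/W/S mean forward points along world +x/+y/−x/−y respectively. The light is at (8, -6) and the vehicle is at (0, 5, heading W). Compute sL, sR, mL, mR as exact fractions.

left sensor world pos  = (-2, 3); dL² = 181
right sensor world pos = (-2, 7); dR² = 269
sL = 40/181 = 40/181
sR = 40/269 = 40/269
mL = -1/2·sL + 1/2·sR = -1760/48689
mR = 0·sL + -1·sR = -40/269

40/181 40/269 -1760/48689 -40/269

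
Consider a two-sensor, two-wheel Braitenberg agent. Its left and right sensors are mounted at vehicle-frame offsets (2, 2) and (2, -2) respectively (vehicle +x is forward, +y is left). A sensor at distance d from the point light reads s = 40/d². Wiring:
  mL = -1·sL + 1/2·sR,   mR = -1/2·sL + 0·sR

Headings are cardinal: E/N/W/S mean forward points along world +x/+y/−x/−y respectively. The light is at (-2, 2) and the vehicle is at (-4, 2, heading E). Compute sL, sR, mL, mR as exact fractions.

left sensor world pos  = (-2, 4); dL² = 4
right sensor world pos = (-2, 0); dR² = 4
sL = 40/4 = 10
sR = 40/4 = 10
mL = -1·sL + 1/2·sR = -5
mR = -1/2·sL + 0·sR = -5

10 10 -5 -5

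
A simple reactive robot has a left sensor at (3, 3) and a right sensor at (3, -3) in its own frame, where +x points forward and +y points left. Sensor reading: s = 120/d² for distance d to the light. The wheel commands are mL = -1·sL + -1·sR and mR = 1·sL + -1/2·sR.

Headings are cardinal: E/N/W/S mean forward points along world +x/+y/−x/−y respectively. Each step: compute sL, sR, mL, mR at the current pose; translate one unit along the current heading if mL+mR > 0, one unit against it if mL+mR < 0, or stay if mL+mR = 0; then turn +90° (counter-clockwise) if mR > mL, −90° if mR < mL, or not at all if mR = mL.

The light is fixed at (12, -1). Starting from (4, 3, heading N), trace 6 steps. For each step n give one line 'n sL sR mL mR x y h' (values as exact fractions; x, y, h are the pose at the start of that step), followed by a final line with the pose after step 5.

n=0: pose=(4,3,N); sL=12/17, sR=60/37; mL=-1464/629, mR=-66/629; mL+mR=-90/37 → advance -1; mR−mL=1398/629 → turn +1·90°
n=1: pose=(4,2,W); sL=120/121, sR=120/157; mL=-33360/18997, mR=11580/18997; mL+mR=-180/157 → advance -1; mR−mL=44940/18997 → turn +1·90°
n=2: pose=(5,2,S); sL=15/2, sR=6/5; mL=-87/10, mR=69/10; mL+mR=-9/5 → advance -1; mR−mL=78/5 → turn +1·90°
n=3: pose=(5,3,E); sL=24/13, sR=120/17; mL=-1968/221, mR=-372/221; mL+mR=-180/17 → advance -1; mR−mL=1596/221 → turn +1·90°
n=4: pose=(4,3,N); sL=12/17, sR=60/37; mL=-1464/629, mR=-66/629; mL+mR=-90/37 → advance -1; mR−mL=1398/629 → turn +1·90°
n=5: pose=(4,2,W); sL=120/121, sR=120/157; mL=-33360/18997, mR=11580/18997; mL+mR=-180/157 → advance -1; mR−mL=44940/18997 → turn +1·90°

0 12/17 60/37 -1464/629 -66/629 4 3 N
1 120/121 120/157 -33360/18997 11580/18997 4 2 W
2 15/2 6/5 -87/10 69/10 5 2 S
3 24/13 120/17 -1968/221 -372/221 5 3 E
4 12/17 60/37 -1464/629 -66/629 4 3 N
5 120/121 120/157 -33360/18997 11580/18997 4 2 W
final 5 2 S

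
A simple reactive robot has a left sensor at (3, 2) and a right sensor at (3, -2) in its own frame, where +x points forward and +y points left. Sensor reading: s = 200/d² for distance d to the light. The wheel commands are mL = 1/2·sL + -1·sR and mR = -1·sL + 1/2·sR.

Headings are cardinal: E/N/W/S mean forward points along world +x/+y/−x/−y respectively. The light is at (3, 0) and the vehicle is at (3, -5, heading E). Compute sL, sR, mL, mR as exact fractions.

100/9 100/29 550/261 -2450/261

left sensor world pos  = (6, -3); dL² = 18
right sensor world pos = (6, -7); dR² = 58
sL = 200/18 = 100/9
sR = 200/58 = 100/29
mL = 1/2·sL + -1·sR = 550/261
mR = -1·sL + 1/2·sR = -2450/261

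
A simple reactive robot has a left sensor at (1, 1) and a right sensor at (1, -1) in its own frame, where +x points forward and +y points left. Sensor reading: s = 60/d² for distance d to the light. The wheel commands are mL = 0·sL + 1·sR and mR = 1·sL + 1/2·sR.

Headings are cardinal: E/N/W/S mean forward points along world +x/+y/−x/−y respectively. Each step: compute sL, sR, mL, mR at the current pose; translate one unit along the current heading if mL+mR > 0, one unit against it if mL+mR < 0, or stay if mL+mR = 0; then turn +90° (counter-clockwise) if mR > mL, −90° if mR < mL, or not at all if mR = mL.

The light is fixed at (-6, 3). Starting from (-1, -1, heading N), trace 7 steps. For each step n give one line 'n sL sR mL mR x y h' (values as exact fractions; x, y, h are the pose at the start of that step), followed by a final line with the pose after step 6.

n=0: pose=(-1,-1,N); sL=12/5, sR=4/3; mL=4/3, mR=46/15; mL+mR=22/5 → advance +1; mR−mL=26/15 → turn +1·90°
n=1: pose=(-1,0,W); sL=15/8, sR=3; mL=3, mR=27/8; mL+mR=51/8 → advance +1; mR−mL=3/8 → turn +1·90°
n=2: pose=(-2,0,S); sL=60/41, sR=12/5; mL=12/5, mR=546/205; mL+mR=1038/205 → advance +1; mR−mL=54/205 → turn +1·90°
n=3: pose=(-2,-1,E); sL=30/17, sR=6/5; mL=6/5, mR=201/85; mL+mR=303/85 → advance +1; mR−mL=99/85 → turn +1·90°
n=4: pose=(-1,-1,N); sL=12/5, sR=4/3; mL=4/3, mR=46/15; mL+mR=22/5 → advance +1; mR−mL=26/15 → turn +1·90°
n=5: pose=(-1,0,W); sL=15/8, sR=3; mL=3, mR=27/8; mL+mR=51/8 → advance +1; mR−mL=3/8 → turn +1·90°
n=6: pose=(-2,0,S); sL=60/41, sR=12/5; mL=12/5, mR=546/205; mL+mR=1038/205 → advance +1; mR−mL=54/205 → turn +1·90°

0 12/5 4/3 4/3 46/15 -1 -1 N
1 15/8 3 3 27/8 -1 0 W
2 60/41 12/5 12/5 546/205 -2 0 S
3 30/17 6/5 6/5 201/85 -2 -1 E
4 12/5 4/3 4/3 46/15 -1 -1 N
5 15/8 3 3 27/8 -1 0 W
6 60/41 12/5 12/5 546/205 -2 0 S
final -2 -1 E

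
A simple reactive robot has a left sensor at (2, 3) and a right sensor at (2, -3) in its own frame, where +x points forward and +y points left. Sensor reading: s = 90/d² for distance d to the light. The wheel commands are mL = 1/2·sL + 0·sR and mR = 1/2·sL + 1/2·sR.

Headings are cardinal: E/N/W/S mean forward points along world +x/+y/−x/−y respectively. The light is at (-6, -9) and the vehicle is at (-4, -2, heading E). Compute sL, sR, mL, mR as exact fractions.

left sensor world pos  = (-2, 1); dL² = 116
right sensor world pos = (-2, -5); dR² = 32
sL = 90/116 = 45/58
sR = 90/32 = 45/16
mL = 1/2·sL + 0·sR = 45/116
mR = 1/2·sL + 1/2·sR = 1665/928

45/58 45/16 45/116 1665/928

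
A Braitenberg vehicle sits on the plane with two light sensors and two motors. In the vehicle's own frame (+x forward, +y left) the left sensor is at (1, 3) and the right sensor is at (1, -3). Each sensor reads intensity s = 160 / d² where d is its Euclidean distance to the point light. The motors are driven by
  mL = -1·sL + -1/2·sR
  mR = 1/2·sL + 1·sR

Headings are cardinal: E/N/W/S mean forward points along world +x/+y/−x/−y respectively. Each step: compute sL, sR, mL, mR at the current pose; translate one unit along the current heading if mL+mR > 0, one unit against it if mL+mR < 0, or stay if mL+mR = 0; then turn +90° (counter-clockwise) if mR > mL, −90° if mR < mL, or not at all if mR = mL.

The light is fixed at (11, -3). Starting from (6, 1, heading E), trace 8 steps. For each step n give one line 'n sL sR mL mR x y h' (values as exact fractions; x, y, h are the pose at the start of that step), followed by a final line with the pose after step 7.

n=0: pose=(6,1,E); sL=32/13, sR=160/17; mL=-1584/221, mR=2352/221; mL+mR=768/221 → advance +1; mR−mL=3936/221 → turn +1·90°
n=1: pose=(7,1,N); sL=80/37, sR=80/13; mL=-2520/481, mR=3480/481; mL+mR=960/481 → advance +1; mR−mL=6000/481 → turn +1·90°
n=2: pose=(7,2,W); sL=160/29, sR=160/89; mL=-16560/2581, mR=11760/2581; mL+mR=-4800/2581 → advance -1; mR−mL=28320/2581 → turn +1·90°
n=3: pose=(8,2,S); sL=10, sR=40/13; mL=-150/13, mR=105/13; mL+mR=-45/13 → advance -1; mR−mL=255/13 → turn +1·90°
n=4: pose=(8,3,E); sL=32/17, sR=160/13; mL=-1776/221, mR=2928/221; mL+mR=1152/221 → advance +1; mR−mL=4704/221 → turn +1·90°
n=5: pose=(9,3,N); sL=80/37, sR=16/5; mL=-696/185, mR=792/185; mL+mR=96/185 → advance +1; mR−mL=1488/185 → turn +1·90°
n=6: pose=(9,4,W); sL=32/5, sR=160/109; mL=-3888/545, mR=2544/545; mL+mR=-1344/545 → advance -1; mR−mL=6432/545 → turn +1·90°
n=7: pose=(10,4,S); sL=4, sR=40/13; mL=-72/13, mR=66/13; mL+mR=-6/13 → advance -1; mR−mL=138/13 → turn +1·90°

0 32/13 160/17 -1584/221 2352/221 6 1 E
1 80/37 80/13 -2520/481 3480/481 7 1 N
2 160/29 160/89 -16560/2581 11760/2581 7 2 W
3 10 40/13 -150/13 105/13 8 2 S
4 32/17 160/13 -1776/221 2928/221 8 3 E
5 80/37 16/5 -696/185 792/185 9 3 N
6 32/5 160/109 -3888/545 2544/545 9 4 W
7 4 40/13 -72/13 66/13 10 4 S
final 10 5 E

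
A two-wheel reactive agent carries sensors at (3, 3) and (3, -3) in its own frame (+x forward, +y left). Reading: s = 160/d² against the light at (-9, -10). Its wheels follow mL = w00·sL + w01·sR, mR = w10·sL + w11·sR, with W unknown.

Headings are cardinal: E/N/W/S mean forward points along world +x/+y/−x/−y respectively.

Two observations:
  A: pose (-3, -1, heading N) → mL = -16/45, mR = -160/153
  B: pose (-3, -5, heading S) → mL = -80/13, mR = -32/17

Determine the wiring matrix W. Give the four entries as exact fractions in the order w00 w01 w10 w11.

obs A: pose=(-3,-1,N) → sL=160/153, sR=32/45, mL=-16/45, mR=-160/153
obs B: pose=(-3,-5,S) → sL=32/17, sR=160/13, mL=-80/13, mR=-32/17
sensor matrix S = [[160/153, 32/45], [32/17, 160/13]]; det S = 114688/9945
solve [mL_A; mL_B] = S·[w00; w01] and [mR_A; mR_B] = S·[w10; w11]:
  w00 = 0, w01 = -1/2, w10 = -1, w11 = 0

0 -1/2 -1 0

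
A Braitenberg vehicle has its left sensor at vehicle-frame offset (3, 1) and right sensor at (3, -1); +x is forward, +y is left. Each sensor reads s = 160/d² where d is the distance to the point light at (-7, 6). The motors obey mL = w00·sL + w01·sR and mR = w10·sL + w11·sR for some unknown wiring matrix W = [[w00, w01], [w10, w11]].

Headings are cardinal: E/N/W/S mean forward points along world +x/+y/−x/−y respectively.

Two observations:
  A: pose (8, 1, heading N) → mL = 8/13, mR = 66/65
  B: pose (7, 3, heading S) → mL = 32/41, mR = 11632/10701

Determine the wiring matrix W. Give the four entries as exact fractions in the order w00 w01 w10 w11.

obs A: pose=(8,1,N) → sL=4/5, sR=8/13, mL=8/13, mR=66/65
obs B: pose=(7,3,S) → sL=160/261, sR=32/41, mL=32/41, mR=11632/10701
sensor matrix S = [[4/5, 8/13], [160/261, 32/41]]; det S = 171904/695565
solve [mL_A; mL_B] = S·[w00; w01] and [mR_A; mR_B] = S·[w10; w11]:
  w00 = 0, w01 = 1, w10 = 1/2, w11 = 1

0 1 1/2 1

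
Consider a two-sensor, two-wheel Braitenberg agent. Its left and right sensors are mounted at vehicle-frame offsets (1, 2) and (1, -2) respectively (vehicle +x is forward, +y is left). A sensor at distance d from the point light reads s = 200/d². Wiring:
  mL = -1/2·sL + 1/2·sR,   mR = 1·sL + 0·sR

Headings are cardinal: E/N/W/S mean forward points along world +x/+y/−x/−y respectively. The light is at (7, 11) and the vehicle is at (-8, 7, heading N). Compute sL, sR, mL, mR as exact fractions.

left sensor world pos  = (-10, 8); dL² = 298
right sensor world pos = (-6, 8); dR² = 178
sL = 200/298 = 100/149
sR = 200/178 = 100/89
mL = -1/2·sL + 1/2·sR = 3000/13261
mR = 1·sL + 0·sR = 100/149

100/149 100/89 3000/13261 100/149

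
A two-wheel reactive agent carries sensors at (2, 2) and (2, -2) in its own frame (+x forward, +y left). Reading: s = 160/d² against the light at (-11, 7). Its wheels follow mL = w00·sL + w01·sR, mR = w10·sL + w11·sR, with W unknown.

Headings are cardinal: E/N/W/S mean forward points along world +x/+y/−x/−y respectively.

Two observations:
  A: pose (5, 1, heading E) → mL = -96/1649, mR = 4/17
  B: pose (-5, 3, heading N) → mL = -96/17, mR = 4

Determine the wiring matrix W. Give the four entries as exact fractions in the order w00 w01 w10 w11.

-1 1 1/2 0

obs A: pose=(5,1,E) → sL=8/17, sR=40/97, mL=-96/1649, mR=4/17
obs B: pose=(-5,3,N) → sL=8, sR=40/17, mL=-96/17, mR=4
sensor matrix S = [[8/17, 40/97], [8, 40/17]]; det S = -61440/28033
solve [mL_A; mL_B] = S·[w00; w01] and [mR_A; mR_B] = S·[w10; w11]:
  w00 = -1, w01 = 1, w10 = 1/2, w11 = 0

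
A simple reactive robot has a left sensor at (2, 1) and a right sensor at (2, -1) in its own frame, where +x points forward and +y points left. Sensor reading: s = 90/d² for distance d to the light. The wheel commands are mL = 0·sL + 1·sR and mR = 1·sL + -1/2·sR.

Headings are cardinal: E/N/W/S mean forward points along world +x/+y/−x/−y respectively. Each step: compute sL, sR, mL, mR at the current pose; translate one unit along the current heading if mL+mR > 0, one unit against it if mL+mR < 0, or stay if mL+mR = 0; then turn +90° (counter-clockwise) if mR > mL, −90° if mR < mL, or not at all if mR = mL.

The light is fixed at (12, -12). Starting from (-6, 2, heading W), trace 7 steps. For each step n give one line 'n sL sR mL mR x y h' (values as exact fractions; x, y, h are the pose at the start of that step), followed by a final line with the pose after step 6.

0 90/569 18/125 18/125 6129/71125 -6 2 W
1 45/328 9/58 9/58 567/9512 -7 2 N
2 18/109 18/97 18/97 765/10573 -7 3 E
3 45/229 9/53 9/53 2709/24274 -6 3 S
4 90/569 18/125 18/125 6129/71125 -6 2 W
5 45/328 9/58 9/58 567/9512 -7 2 N
6 18/109 18/97 18/97 765/10573 -7 3 E
final -6 3 S

n=0: pose=(-6,2,W); sL=90/569, sR=18/125; mL=18/125, mR=6129/71125; mL+mR=16371/71125 → advance +1; mR−mL=-4113/71125 → turn -1·90°
n=1: pose=(-7,2,N); sL=45/328, sR=9/58; mL=9/58, mR=567/9512; mL+mR=2043/9512 → advance +1; mR−mL=-909/9512 → turn -1·90°
n=2: pose=(-7,3,E); sL=18/109, sR=18/97; mL=18/97, mR=765/10573; mL+mR=2727/10573 → advance +1; mR−mL=-1197/10573 → turn -1·90°
n=3: pose=(-6,3,S); sL=45/229, sR=9/53; mL=9/53, mR=2709/24274; mL+mR=6831/24274 → advance +1; mR−mL=-1413/24274 → turn -1·90°
n=4: pose=(-6,2,W); sL=90/569, sR=18/125; mL=18/125, mR=6129/71125; mL+mR=16371/71125 → advance +1; mR−mL=-4113/71125 → turn -1·90°
n=5: pose=(-7,2,N); sL=45/328, sR=9/58; mL=9/58, mR=567/9512; mL+mR=2043/9512 → advance +1; mR−mL=-909/9512 → turn -1·90°
n=6: pose=(-7,3,E); sL=18/109, sR=18/97; mL=18/97, mR=765/10573; mL+mR=2727/10573 → advance +1; mR−mL=-1197/10573 → turn -1·90°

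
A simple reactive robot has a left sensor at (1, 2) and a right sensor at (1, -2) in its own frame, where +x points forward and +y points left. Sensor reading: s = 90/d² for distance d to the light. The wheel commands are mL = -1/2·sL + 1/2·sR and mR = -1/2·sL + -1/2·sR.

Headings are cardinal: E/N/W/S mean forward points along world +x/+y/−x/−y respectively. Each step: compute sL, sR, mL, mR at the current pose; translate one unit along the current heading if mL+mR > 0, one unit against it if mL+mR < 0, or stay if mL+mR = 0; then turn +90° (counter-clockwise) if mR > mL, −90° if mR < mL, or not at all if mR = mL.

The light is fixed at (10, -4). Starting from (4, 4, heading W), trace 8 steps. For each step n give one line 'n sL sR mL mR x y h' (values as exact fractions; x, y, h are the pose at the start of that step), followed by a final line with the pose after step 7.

n=0: pose=(4,4,W); sL=18/17, sR=90/149; mL=-576/2533, mR=-2106/2533; mL+mR=-18/17 → advance -1; mR−mL=-90/149 → turn -1·90°
n=1: pose=(5,4,N); sL=9/13, sR=1; mL=2/13, mR=-11/13; mL+mR=-9/13 → advance -1; mR−mL=-1 → turn -1·90°
n=2: pose=(5,3,E); sL=90/97, sR=90/41; mL=2520/3977, mR=-6210/3977; mL+mR=-90/97 → advance -1; mR−mL=-90/41 → turn -1·90°
n=3: pose=(4,3,S); sL=45/26, sR=9/10; mL=-27/65, mR=-171/130; mL+mR=-45/26 → advance -1; mR−mL=-9/10 → turn -1·90°
n=4: pose=(4,4,W); sL=18/17, sR=90/149; mL=-576/2533, mR=-2106/2533; mL+mR=-18/17 → advance -1; mR−mL=-90/149 → turn -1·90°
n=5: pose=(5,4,N); sL=9/13, sR=1; mL=2/13, mR=-11/13; mL+mR=-9/13 → advance -1; mR−mL=-1 → turn -1·90°
n=6: pose=(5,3,E); sL=90/97, sR=90/41; mL=2520/3977, mR=-6210/3977; mL+mR=-90/97 → advance -1; mR−mL=-90/41 → turn -1·90°
n=7: pose=(4,3,S); sL=45/26, sR=9/10; mL=-27/65, mR=-171/130; mL+mR=-45/26 → advance -1; mR−mL=-9/10 → turn -1·90°

0 18/17 90/149 -576/2533 -2106/2533 4 4 W
1 9/13 1 2/13 -11/13 5 4 N
2 90/97 90/41 2520/3977 -6210/3977 5 3 E
3 45/26 9/10 -27/65 -171/130 4 3 S
4 18/17 90/149 -576/2533 -2106/2533 4 4 W
5 9/13 1 2/13 -11/13 5 4 N
6 90/97 90/41 2520/3977 -6210/3977 5 3 E
7 45/26 9/10 -27/65 -171/130 4 3 S
final 4 4 W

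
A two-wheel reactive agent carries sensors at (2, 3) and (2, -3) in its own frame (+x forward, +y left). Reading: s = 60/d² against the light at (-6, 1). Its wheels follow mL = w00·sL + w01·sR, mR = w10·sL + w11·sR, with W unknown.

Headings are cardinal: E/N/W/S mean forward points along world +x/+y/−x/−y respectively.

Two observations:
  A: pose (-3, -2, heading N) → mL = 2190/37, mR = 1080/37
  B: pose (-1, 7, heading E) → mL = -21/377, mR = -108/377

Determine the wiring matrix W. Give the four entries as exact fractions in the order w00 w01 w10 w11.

1 -1/2 1/2 -1/2

obs A: pose=(-3,-2,N) → sL=60, sR=60/37, mL=2190/37, mR=1080/37
obs B: pose=(-1,7,E) → sL=6/13, sR=30/29, mL=-21/377, mR=-108/377
sensor matrix S = [[60, 60/37], [6/13, 30/29]]; det S = 855360/13949
solve [mL_A; mL_B] = S·[w00; w01] and [mR_A; mR_B] = S·[w10; w11]:
  w00 = 1, w01 = -1/2, w10 = 1/2, w11 = -1/2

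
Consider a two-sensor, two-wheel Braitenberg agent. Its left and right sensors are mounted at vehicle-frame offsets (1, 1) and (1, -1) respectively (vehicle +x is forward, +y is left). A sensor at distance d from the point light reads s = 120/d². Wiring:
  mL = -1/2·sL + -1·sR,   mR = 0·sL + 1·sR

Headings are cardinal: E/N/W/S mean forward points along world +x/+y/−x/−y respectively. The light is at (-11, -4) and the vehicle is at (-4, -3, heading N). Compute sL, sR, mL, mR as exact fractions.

3 30/17 -111/34 30/17

left sensor world pos  = (-5, -2); dL² = 40
right sensor world pos = (-3, -2); dR² = 68
sL = 120/40 = 3
sR = 120/68 = 30/17
mL = -1/2·sL + -1·sR = -111/34
mR = 0·sL + 1·sR = 30/17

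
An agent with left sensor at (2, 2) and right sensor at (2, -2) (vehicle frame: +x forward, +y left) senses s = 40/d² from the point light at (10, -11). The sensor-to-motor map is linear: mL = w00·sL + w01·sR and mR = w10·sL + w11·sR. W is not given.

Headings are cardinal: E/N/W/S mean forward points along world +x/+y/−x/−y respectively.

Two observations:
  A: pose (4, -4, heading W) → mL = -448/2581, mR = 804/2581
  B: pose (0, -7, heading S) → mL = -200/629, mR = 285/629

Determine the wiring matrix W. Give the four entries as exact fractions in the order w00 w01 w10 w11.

-1 1 1 -1/2

obs A: pose=(4,-4,W) → sL=40/89, sR=8/29, mL=-448/2581, mR=804/2581
obs B: pose=(0,-7,S) → sL=10/17, sR=10/37, mL=-200/629, mR=285/629
sensor matrix S = [[40/89, 8/29], [10/17, 10/37]]; det S = -66240/1623449
solve [mL_A; mL_B] = S·[w00; w01] and [mR_A; mR_B] = S·[w10; w11]:
  w00 = -1, w01 = 1, w10 = 1, w11 = -1/2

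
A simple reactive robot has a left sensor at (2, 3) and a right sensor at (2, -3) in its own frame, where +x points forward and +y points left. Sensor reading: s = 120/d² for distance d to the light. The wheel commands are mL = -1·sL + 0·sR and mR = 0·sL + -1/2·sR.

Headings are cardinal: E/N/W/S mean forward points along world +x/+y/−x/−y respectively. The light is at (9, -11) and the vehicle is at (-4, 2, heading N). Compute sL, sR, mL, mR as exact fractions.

left sensor world pos  = (-7, 4); dL² = 481
right sensor world pos = (-1, 4); dR² = 325
sL = 120/481 = 120/481
sR = 120/325 = 24/65
mL = -1·sL + 0·sR = -120/481
mR = 0·sL + -1/2·sR = -12/65

120/481 24/65 -120/481 -12/65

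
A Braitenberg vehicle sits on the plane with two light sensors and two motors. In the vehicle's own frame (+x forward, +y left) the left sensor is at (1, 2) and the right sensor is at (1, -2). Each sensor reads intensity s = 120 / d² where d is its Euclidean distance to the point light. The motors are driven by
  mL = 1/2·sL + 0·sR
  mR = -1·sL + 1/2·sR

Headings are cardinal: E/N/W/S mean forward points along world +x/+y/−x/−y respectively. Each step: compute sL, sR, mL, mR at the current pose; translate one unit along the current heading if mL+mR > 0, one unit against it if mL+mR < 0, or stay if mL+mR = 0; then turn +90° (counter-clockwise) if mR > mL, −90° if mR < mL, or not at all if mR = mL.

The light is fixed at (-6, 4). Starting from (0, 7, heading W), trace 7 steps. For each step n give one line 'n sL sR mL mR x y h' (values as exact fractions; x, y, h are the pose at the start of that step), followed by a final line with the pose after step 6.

n=0: pose=(0,7,W); sL=60/13, sR=12/5; mL=30/13, mR=-222/65; mL+mR=-72/65 → advance -1; mR−mL=-372/65 → turn -1·90°
n=1: pose=(1,7,N); sL=120/41, sR=120/97; mL=60/41, mR=-9180/3977; mL+mR=-3360/3977 → advance -1; mR−mL=-15000/3977 → turn -1·90°
n=2: pose=(1,6,E); sL=3/2, sR=15/8; mL=3/4, mR=-9/16; mL+mR=3/16 → advance +1; mR−mL=-21/16 → turn -1·90°
n=3: pose=(2,6,S); sL=120/101, sR=120/37; mL=60/101, mR=1620/3737; mL+mR=3840/3737 → advance +1; mR−mL=-600/3737 → turn -1·90°
n=4: pose=(2,5,W); sL=12/5, sR=60/29; mL=6/5, mR=-198/145; mL+mR=-24/145 → advance -1; mR−mL=-372/145 → turn -1·90°
n=5: pose=(3,5,N); sL=120/53, sR=24/25; mL=60/53, mR=-2364/1325; mL+mR=-864/1325 → advance -1; mR−mL=-3864/1325 → turn -1·90°
n=6: pose=(3,4,E); sL=15/13, sR=15/13; mL=15/26, mR=-15/26; mL+mR=0 → advance +0; mR−mL=-15/13 → turn -1·90°

0 60/13 12/5 30/13 -222/65 0 7 W
1 120/41 120/97 60/41 -9180/3977 1 7 N
2 3/2 15/8 3/4 -9/16 1 6 E
3 120/101 120/37 60/101 1620/3737 2 6 S
4 12/5 60/29 6/5 -198/145 2 5 W
5 120/53 24/25 60/53 -2364/1325 3 5 N
6 15/13 15/13 15/26 -15/26 3 4 E
final 3 4 S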